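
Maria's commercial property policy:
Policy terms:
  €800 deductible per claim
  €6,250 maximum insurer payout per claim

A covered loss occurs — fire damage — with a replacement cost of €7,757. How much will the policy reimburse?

After the deductible, €7,757 − €800 = €6,957 remains.
€6,957 exceeds the €6,250 limit, so the insurer pays the limit: €6,250.

€6,250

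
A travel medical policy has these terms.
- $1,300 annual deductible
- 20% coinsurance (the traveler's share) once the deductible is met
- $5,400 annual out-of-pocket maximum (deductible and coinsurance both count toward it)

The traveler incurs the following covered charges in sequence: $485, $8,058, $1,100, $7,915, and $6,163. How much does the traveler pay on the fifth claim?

$848.40

Bill 1, $485: all of it applies to the deductible. Traveler owes $485 (running OOP $485).
Bill 2, $8,058: $815 finishes the deductible; $7,243 goes to coinsurance; coinsurance $7,243 × 20% = $1,448.60. Traveler owes $2,263.60 (running OOP $2,748.60).
Bill 3, $1,100: deductible met; 20% of $1,100 = $220. Traveler pays $220; OOP now $2,968.60.
Bill 4, $7,915: 20% coinsurance on $7,915 = $1,583. Cost to traveler: $1,583. OOP to date $4,551.60.
Bill 5, $6,163: deductible met; 20% of $6,163 = $1,232.60. That would push OOP to $5,784.20, over the $5,400 cap, so traveler pays $5,400 − $4,551.60 = $848.40.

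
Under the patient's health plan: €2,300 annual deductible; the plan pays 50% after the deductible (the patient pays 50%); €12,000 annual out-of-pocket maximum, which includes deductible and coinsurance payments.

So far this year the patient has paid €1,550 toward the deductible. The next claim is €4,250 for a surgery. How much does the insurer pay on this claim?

€1,550 of the €2,300 deductible is already met, leaving €750.
That leaves €4,250 − €750 = €3,500 for coinsurance.
Coinsurance: €3,500 × 50% = €1,750.
Patient responsibility before any cap: €750 + €1,750 = €2,500.
Cumulative spending €1,550 + €2,500 = €4,050 stays under the €12,000 maximum.
The insurer covers the remainder: €4,250 − €2,500 = €1,750.

€1,750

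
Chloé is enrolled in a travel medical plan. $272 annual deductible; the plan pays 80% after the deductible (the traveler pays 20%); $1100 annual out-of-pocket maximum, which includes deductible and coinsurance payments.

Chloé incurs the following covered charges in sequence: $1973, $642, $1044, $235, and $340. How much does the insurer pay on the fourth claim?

$188

Claim 1 ($1973): deductible takes $272, $1701 remains; traveler's 20% is $340.20. Cost to traveler: $612.20. OOP to date $612.20. Insurer: $1973 − $612.20 = $1360.80.
Claim 2 ($642): 20% coinsurance on $642 = $128.40. Traveler pays $128.40; OOP now $740.60. Insurer: $642 − $128.40 = $513.60.
Claim 3 ($1044): deductible already satisfied, so traveler's share is 20% × $1044 = $208.80. Traveler owes $208.80 (running OOP $949.40). Plan pays $1044 − $208.80 = $835.20.
Claim 4 ($235): deductible met; 20% of $235 = $47. Cost to traveler: $47. OOP to date $996.40. Plan pays $235 − $47 = $188.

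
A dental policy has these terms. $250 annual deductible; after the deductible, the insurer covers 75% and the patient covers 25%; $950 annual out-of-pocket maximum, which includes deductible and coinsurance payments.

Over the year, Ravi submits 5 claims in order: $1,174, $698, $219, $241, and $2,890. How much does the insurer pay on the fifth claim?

Claim 1 — $1,174: deductible takes $250, $924 remains; patient's 25% is $231. Patient pays $481; OOP now $481. Insurer: $1,174 − $481 = $693.
Claim 2 — $698: 25% coinsurance on $698 = $174.50. Patient pays $174.50; OOP now $655.50. Insurer: $698 − $174.50 = $523.50.
Claim 3 — $219: 25% coinsurance on $219 = $54.75. Patient owes $54.75 (running OOP $710.25). Insurer: $219 − $54.75 = $164.25.
Claim 4 — $241: 25% coinsurance on $241 = $60.25. Patient pays $60.25; OOP now $770.50. Plan pays $241 − $60.25 = $180.75.
Claim 5 — $2,890: deductible already satisfied, so patient's share is 25% × $2,890 = $722.50. That would push OOP to $1,493, over the $950 cap, so patient pays $950 − $770.50 = $179.50. Insurer: $2,890 − $179.50 = $2,710.50.

$2,710.50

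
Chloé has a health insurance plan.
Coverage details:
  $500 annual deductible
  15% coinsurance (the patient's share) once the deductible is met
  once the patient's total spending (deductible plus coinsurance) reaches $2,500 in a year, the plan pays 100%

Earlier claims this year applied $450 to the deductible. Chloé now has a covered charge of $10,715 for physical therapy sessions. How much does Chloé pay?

$1,649.75

Remaining deductible: $500 − $450 = $50.
The remaining $10,665 (= $10,715 − $50) moves to coinsurance.
Coinsurance: $10,665 × 15% = $1,599.75.
So the patient owes $50 + $1,599.75 = $1,649.75 before any cap.
Year-to-date out-of-pocket becomes $450 + $1,649.75 = $2,099.75, still under the $2,500 maximum, so no cap applies.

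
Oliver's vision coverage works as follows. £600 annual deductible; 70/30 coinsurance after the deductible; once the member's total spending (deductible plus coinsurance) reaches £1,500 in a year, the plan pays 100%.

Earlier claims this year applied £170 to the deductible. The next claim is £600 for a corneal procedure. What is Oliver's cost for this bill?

£481

£170 of the £600 deductible is already met, leaving £430.
That leaves £600 − £430 = £170 for coinsurance.
30% of £170 = £51 falls to the member.
That puts the member's cost at £430 + £51 = £481 before any cap.
Total out-of-pocket so far would be £170 + £481 = £651, below the £1,500 cap — no reduction.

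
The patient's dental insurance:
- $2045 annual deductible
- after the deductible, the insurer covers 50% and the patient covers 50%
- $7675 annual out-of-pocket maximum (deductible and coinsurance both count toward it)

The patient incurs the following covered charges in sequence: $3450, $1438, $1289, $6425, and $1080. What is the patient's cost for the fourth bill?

Bill 1, $3450: $2045 to deductible, leaving $1405; patient's 50% is $702.50. Cost to patient: $2747.50. OOP to date $2747.50.
Bill 2, $1438: deductible met; 50% of $1438 = $719. Cost to patient: $719. OOP to date $3466.50.
Bill 3, $1289: deductible already satisfied, so patient's share is 50% × $1289 = $644.50. Patient owes $644.50 (running OOP $4111).
Bill 4, $6425: 50% coinsurance on $6425 = $3212.50. Cost to patient: $3212.50. OOP to date $7323.50.

$3212.50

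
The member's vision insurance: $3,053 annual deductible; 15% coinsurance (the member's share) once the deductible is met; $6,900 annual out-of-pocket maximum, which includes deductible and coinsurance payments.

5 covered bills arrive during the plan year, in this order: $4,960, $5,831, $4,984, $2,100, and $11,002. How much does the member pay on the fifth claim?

$1,623.70

Claim 1 — $4,960: $3,053 to deductible, leaving $1,907; 15% of $1,907 = $286.05. Cost to member: $3,339.05. OOP to date $3,339.05.
Claim 2 — $5,831: deductible already satisfied, so member's share is 15% × $5,831 = $874.65. Member pays $874.65; OOP now $4,213.70.
Claim 3 — $4,984: deductible already satisfied, so member's share is 15% × $4,984 = $747.60. Member pays $747.60; OOP now $4,961.30.
Claim 4 — $2,100: deductible met; 15% of $2,100 = $315. Member pays $315; OOP now $5,276.30.
Claim 5 — $11,002: deductible already satisfied, so member's share is 15% × $11,002 = $1,650.30. That would push OOP to $6,926.60, over the $6,900 cap, so member pays $6,900 − $5,276.30 = $1,623.70.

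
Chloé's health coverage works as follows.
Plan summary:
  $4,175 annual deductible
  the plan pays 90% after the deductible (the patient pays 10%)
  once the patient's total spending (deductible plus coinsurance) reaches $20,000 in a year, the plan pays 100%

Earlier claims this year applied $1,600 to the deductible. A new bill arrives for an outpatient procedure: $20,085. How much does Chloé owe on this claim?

$4,326

Remaining deductible: $4,175 − $1,600 = $2,575.
After the $2,575 deductible portion, $20,085 − $2,575 = $17,510 is subject to coinsurance.
10% of $17,510 = $1,751 falls to the patient.
That puts the patient's cost at $2,575 + $1,751 = $4,326 before any cap.
Cumulative spending $1,600 + $4,326 = $5,926 stays under the $20,000 maximum.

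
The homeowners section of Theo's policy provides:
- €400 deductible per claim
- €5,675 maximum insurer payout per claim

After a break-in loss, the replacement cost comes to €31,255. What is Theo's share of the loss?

Subtract the deductible: €31,255 − €400 = €30,855.
The €5,675 per-incident cap binds; insurer pays €5,675.
The homeowner bears the rest of the original loss: €31,255 − €5,675 = €25,580.

€25,580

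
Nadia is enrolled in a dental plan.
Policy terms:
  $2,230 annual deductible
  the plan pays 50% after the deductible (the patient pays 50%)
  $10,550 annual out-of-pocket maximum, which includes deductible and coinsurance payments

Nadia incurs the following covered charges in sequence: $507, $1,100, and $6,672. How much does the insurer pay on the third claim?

$3,024.50

#1 ($507): entire amount goes to the deductible. Patient pays $507; OOP now $507. Plan pays $507 − $507 = $0.
#2 ($1,100): all of it applies to the deductible. Patient owes $1,100 (running OOP $1,607). Plan pays $1,100 − $1,100 = $0.
#3 ($6,672): $623 finishes the deductible; $6,049 goes to coinsurance; patient's 50% is $3,024.50. Patient pays $3,647.50; OOP now $5,254.50. Plan pays $6,672 − $3,647.50 = $3,024.50.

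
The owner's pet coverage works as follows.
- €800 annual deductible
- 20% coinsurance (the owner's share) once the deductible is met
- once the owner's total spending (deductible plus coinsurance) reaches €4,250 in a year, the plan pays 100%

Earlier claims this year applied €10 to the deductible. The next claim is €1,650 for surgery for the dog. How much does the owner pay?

Deductible still to meet: €800 − €10 = €790.
That leaves €1,650 − €790 = €860 for coinsurance.
Coinsurance: €860 × 20% = €172.
That puts the owner's cost at €790 + €172 = €962 before any cap.
Cumulative spending €10 + €962 = €972 stays under the €4,250 maximum.

€962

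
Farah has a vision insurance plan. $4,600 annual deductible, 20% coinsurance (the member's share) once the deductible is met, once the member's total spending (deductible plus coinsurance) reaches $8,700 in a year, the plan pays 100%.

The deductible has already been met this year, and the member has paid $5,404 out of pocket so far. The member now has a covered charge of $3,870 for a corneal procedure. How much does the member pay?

With the deductible met, the entire $3,870 is subject to coinsurance.
Member's 20% share of $3,870 is $774.
Total out-of-pocket so far would be $5,404 + $774 = $6,178, below the $8,700 cap — no reduction.

$774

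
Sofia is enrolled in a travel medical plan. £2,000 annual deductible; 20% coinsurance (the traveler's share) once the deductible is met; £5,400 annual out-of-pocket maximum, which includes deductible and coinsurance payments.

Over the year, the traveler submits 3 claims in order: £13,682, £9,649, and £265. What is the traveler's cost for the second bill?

Bill 1, £13,682: £2,000 finishes the deductible; £11,682 goes to coinsurance; coinsurance £11,682 × 20% = £2,336.40. Traveler pays £4,336.40; OOP now £4,336.40.
Bill 2, £9,649: deductible already satisfied, so traveler's share is 20% × £9,649 = £1,929.80. OOP would hit £6,266.20 > £5,400, so the cap limits the traveler to £5,400 − £4,336.40 = £1,063.60.

£1,063.60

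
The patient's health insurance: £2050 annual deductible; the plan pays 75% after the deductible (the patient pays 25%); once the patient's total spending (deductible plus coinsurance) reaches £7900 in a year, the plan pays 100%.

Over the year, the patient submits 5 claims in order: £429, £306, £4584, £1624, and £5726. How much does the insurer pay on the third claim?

Bill 1, £429: all of it applies to the deductible. Patient pays £429; OOP now £429. Insurer: £429 − £429 = £0.
Bill 2, £306: fully absorbed by the deductible. Patient pays £306; OOP now £735. Insurer: £306 − £306 = £0.
Bill 3, £4584: deductible takes £1315, £3269 remains; coinsurance £3269 × 25% = £817.25. Patient owes £2132.25 (running OOP £2867.25). Plan pays £4584 − £2132.25 = £2451.75.

£2451.75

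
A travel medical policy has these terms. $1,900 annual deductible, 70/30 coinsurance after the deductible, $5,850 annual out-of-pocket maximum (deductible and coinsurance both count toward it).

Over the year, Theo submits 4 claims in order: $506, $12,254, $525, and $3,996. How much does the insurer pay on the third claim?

Claim 1 — $506: fully absorbed by the deductible. Traveler owes $506 (running OOP $506). Plan pays $506 − $506 = $0.
Claim 2 — $12,254: $1,394 to deductible, leaving $10,860; traveler's 30% is $3,258. Cost to traveler: $4,652. OOP to date $5,158. Plan pays $12,254 − $4,652 = $7,602.
Claim 3 — $525: 30% coinsurance on $525 = $157.50. Traveler owes $157.50 (running OOP $5,315.50). Plan pays $525 − $157.50 = $367.50.

$367.50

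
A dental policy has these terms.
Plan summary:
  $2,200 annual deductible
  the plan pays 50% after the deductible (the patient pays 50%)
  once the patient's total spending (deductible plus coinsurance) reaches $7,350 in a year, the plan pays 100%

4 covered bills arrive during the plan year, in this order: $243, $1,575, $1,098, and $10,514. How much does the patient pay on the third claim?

Claim 1 — $243: fully absorbed by the deductible. Cost to patient: $243. OOP to date $243.
Claim 2 — $1,575: fully absorbed by the deductible. Patient pays $1,575; OOP now $1,818.
Claim 3 — $1,098: deductible takes $382, $716 remains; coinsurance $716 × 50% = $358. Patient owes $740 (running OOP $2,558).

$740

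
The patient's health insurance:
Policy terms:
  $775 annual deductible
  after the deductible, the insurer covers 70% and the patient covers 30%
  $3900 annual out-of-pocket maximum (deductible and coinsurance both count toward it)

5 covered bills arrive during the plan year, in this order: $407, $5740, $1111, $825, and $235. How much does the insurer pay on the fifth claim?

Claim 1 — $407: all of it applies to the deductible. Cost to patient: $407. OOP to date $407. Plan pays $407 − $407 = $0.
Claim 2 — $5740: deductible takes $368, $5372 remains; 30% of $5372 = $1611.60. Cost to patient: $1979.60. OOP to date $2386.60. Insurer: $5740 − $1979.60 = $3760.40.
Claim 3 — $1111: deductible already satisfied, so patient's share is 30% × $1111 = $333.30. Patient pays $333.30; OOP now $2719.90. Insurer: $1111 − $333.30 = $777.70.
Claim 4 — $825: deductible met; 30% of $825 = $247.50. Patient owes $247.50 (running OOP $2967.40). Plan pays $825 − $247.50 = $577.50.
Claim 5 — $235: deductible met; 30% of $235 = $70.50. Patient pays $70.50; OOP now $3037.90. Insurer: $235 − $70.50 = $164.50.

$164.50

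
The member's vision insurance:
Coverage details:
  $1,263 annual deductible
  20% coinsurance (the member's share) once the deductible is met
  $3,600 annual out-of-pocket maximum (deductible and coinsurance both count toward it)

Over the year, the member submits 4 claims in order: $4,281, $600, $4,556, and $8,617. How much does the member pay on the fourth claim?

$702.20

#1 ($4,281): deductible takes $1,263, $3,018 remains; coinsurance $3,018 × 20% = $603.60. Member owes $1,866.60 (running OOP $1,866.60).
#2 ($600): deductible already satisfied, so member's share is 20% × $600 = $120. Cost to member: $120. OOP to date $1,986.60.
#3 ($4,556): deductible already satisfied, so member's share is 20% × $4,556 = $911.20. Member owes $911.20 (running OOP $2,897.80).
#4 ($8,617): deductible already satisfied, so member's share is 20% × $8,617 = $1,723.40. OOP would hit $4,621.20 > $3,600, so the cap limits the member to $3,600 − $2,897.80 = $702.20.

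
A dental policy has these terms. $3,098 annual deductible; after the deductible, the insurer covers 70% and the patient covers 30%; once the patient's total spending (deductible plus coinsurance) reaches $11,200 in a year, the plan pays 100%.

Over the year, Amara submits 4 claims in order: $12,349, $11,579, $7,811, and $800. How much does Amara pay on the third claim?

$1,853

Claim 1 — $12,349: $3,098 finishes the deductible; $9,251 goes to coinsurance; 30% of $9,251 = $2,775.30. Patient owes $5,873.30 (running OOP $5,873.30).
Claim 2 — $11,579: deductible already satisfied, so patient's share is 30% × $11,579 = $3,473.70. Patient owes $3,473.70 (running OOP $9,347).
Claim 3 — $7,811: 30% coinsurance on $7,811 = $2,343.30. That would push OOP to $11,690.30, over the $11,200 cap, so patient pays $11,200 − $9,347 = $1,853.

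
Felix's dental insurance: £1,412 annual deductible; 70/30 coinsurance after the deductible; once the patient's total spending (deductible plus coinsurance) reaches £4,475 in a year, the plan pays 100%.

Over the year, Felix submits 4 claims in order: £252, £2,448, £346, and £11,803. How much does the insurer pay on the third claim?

#1 (£252): fully absorbed by the deductible. Cost to patient: £252. OOP to date £252. Insurer: £252 − £252 = £0.
#2 (£2,448): £1,160 to deductible, leaving £1,288; coinsurance £1,288 × 30% = £386.40. Patient owes £1,546.40 (running OOP £1,798.40). Plan pays £2,448 − £1,546.40 = £901.60.
#3 (£346): deductible already satisfied, so patient's share is 30% × £346 = £103.80. Patient owes £103.80 (running OOP £1,902.20). Insurer: £346 − £103.80 = £242.20.

£242.20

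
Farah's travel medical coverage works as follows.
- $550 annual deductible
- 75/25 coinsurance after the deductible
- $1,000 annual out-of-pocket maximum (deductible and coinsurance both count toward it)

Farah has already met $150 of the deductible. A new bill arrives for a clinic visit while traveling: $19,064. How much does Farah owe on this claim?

Remaining deductible: $550 − $150 = $400.
After the $400 deductible portion, $19,064 − $400 = $18,664 is subject to coinsurance.
25% of $18,664 = $4,666 falls to the traveler.
Traveler responsibility before any cap: $400 + $4,666 = $5,066.
Adding $5,066 to the $150 already spent would give $5,216, which exceeds the $1,000 cap; the traveler pays just $1,000 − $150 = $850.

$850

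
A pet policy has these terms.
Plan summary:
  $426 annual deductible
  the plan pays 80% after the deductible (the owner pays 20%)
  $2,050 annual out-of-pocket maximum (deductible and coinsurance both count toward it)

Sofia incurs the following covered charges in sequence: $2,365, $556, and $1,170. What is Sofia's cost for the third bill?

$234

Claim 1 — $2,365: deductible takes $426, $1,939 remains; 20% of $1,939 = $387.80. Owner owes $813.80 (running OOP $813.80).
Claim 2 — $556: deductible already satisfied, so owner's share is 20% × $556 = $111.20. Cost to owner: $111.20. OOP to date $925.
Claim 3 — $1,170: 20% coinsurance on $1,170 = $234. Cost to owner: $234. OOP to date $1,159.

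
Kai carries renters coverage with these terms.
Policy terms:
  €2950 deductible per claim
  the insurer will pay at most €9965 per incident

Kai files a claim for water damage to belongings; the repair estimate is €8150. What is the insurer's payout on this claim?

€5200

Less the €2950 deductible: €8150 − €2950 = €5200.
€5200 ≤ €9965, so the limit doesn't bind; insurer pays €5200.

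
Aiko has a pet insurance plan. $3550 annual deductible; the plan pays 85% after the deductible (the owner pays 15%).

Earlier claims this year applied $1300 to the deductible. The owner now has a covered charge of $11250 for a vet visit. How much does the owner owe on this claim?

$3600

Deductible still to meet: $3550 − $1300 = $2250.
After the $2250 deductible portion, $11250 − $2250 = $9000 is subject to coinsurance.
Coinsurance: $9000 × 15% = $1350.
So the owner owes $2250 + $1350 = $3600.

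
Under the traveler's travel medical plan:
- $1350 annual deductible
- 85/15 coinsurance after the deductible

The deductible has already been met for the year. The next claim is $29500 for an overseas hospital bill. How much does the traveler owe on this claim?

The deductible is already satisfied, so the full bill goes to coinsurance.
15% of $29500 = $4425 falls to the traveler.

$4425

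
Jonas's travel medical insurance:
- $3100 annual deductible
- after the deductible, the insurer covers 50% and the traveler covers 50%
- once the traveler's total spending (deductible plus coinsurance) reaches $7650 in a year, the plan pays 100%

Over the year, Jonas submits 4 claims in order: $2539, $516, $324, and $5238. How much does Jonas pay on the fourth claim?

$2619

Claim 1 ($2539): fully absorbed by the deductible. Traveler owes $2539 (running OOP $2539).
Claim 2 ($516): all of it applies to the deductible. Traveler owes $516 (running OOP $3055).
Claim 3 ($324): deductible takes $45, $279 remains; traveler's 50% is $139.50. Cost to traveler: $184.50. OOP to date $3239.50.
Claim 4 ($5238): 50% coinsurance on $5238 = $2619. Traveler pays $2619; OOP now $5858.50.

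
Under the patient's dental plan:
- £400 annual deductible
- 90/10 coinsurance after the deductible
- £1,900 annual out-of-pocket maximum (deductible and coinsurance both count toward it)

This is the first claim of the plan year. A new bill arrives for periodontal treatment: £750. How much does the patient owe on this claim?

Deductible not yet touched, so the first £400 of the bill goes to the deductible.
After the £400 deductible portion, £750 − £400 = £350 is subject to coinsurance.
10% of £350 = £35 falls to the patient.
That puts the patient's cost at £400 + £35 = £435 before any cap.
Total out-of-pocket so far would be £0 + £435 = £435, below the £1,900 cap — no reduction.

£435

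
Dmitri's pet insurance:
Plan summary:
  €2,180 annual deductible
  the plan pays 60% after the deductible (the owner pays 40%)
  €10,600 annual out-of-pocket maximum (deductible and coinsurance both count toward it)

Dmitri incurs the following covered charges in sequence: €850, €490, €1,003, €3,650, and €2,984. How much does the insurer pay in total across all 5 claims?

€4,078.20

Bill 1, €850: entire amount goes to the deductible. Cost to owner: €850. OOP to date €850. Insurer: €850 − €850 = €0.
Bill 2, €490: entire amount goes to the deductible. Owner owes €490 (running OOP €1,340). Insurer: €490 − €490 = €0.
Bill 3, €1,003: €840 finishes the deductible; €163 goes to coinsurance; coinsurance €163 × 40% = €65.20. Cost to owner: €905.20. OOP to date €2,245.20. Insurer: €1,003 − €905.20 = €97.80.
Bill 4, €3,650: deductible met; 40% of €3,650 = €1,460. Owner pays €1,460; OOP now €3,705.20. Insurer: €3,650 − €1,460 = €2,190.
Bill 5, €2,984: deductible met; 40% of €2,984 = €1,193.60. Cost to owner: €1,193.60. OOP to date €4,898.80. Insurer: €2,984 − €1,193.60 = €1,790.40.
Insurer total: €0 + €0 + €97.80 + €2,190 + €1,790.40 = €4,078.20.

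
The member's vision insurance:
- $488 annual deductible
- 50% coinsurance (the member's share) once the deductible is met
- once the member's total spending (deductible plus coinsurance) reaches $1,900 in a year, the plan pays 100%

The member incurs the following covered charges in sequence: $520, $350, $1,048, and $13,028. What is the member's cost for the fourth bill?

Bill 1, $520: $488 to deductible, leaving $32; 50% of $32 = $16. Member owes $504 (running OOP $504).
Bill 2, $350: 50% coinsurance on $350 = $175. Member pays $175; OOP now $679.
Bill 3, $1,048: 50% coinsurance on $1,048 = $524. Cost to member: $524. OOP to date $1,203.
Bill 4, $13,028: deductible already satisfied, so member's share is 50% × $13,028 = $6,514. That would push OOP to $7,717, over the $1,900 cap, so member pays $1,900 − $1,203 = $697.

$697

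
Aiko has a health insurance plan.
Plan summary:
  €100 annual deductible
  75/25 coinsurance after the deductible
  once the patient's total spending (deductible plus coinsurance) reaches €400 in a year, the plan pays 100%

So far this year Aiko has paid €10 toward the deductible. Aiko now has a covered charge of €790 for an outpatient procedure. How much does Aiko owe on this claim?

Deductible still to meet: €100 − €10 = €90.
That leaves €790 − €90 = €700 for coinsurance.
Coinsurance: €700 × 25% = €175.
So the patient owes €90 + €175 = €265 before any cap.
Cumulative spending €10 + €265 = €275 stays under the €400 maximum.

€265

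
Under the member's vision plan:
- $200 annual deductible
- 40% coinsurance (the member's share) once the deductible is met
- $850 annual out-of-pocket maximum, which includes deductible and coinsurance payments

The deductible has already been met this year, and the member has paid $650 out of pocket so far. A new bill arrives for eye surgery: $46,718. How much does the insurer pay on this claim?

The deductible is already satisfied, so the full bill goes to coinsurance.
Member's 40% share of $46,718 is $18,687.20.
Year-to-date out-of-pocket would reach $650 + $18,687.20 = $19,337.20, above the $850 maximum, so the member pays only $850 − $650 = $200.
Insurer pays the balance: $46,718 − $200 = $46,518.

$46,518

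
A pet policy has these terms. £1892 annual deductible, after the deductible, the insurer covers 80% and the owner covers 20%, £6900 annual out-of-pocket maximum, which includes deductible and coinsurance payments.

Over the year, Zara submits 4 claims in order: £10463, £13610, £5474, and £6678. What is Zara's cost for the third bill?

Claim 1 — £10463: £1892 to deductible, leaving £8571; owner's 20% is £1714.20. Owner owes £3606.20 (running OOP £3606.20).
Claim 2 — £13610: deductible met; 20% of £13610 = £2722. Owner owes £2722 (running OOP £6328.20).
Claim 3 — £5474: 20% coinsurance on £5474 = £1094.80. Adding that to £6328.20 gives £7423, past the £6900 cap; owner pays only £6900 − £6328.20 = £571.80.

£571.80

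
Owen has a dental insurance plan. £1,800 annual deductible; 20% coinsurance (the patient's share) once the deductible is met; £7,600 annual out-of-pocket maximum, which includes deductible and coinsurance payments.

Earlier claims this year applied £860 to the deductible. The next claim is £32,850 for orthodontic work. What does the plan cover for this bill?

£26,110

Deductible still to meet: £1,800 − £860 = £940.
After the £940 deductible portion, £32,850 − £940 = £31,910 is subject to coinsurance.
Patient's 20% share of £31,910 is £6,382.
Patient responsibility before any cap: £940 + £6,382 = £7,322.
Year-to-date out-of-pocket would reach £860 + £7,322 = £8,182, above the £7,600 maximum, so the patient pays only £7,600 − £860 = £6,740.
The insurer covers the remainder: £32,850 − £6,740 = £26,110.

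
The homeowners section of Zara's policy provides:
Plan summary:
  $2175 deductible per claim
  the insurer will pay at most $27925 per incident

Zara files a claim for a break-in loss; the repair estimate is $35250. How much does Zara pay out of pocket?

Subtract the deductible: $35250 − $2175 = $33075.
Since $33075 > $27925, the payout is capped at $27925.
Homeowner's share is the uncovered remainder: $35250 − $27925 = $7325.

$7325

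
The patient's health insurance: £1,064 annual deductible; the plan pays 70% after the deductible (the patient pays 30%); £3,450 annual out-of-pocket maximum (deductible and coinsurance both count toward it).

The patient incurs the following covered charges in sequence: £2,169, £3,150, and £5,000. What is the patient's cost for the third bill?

Bill 1, £2,169: £1,064 finishes the deductible; £1,105 goes to coinsurance; patient's 30% is £331.50. Patient owes £1,395.50 (running OOP £1,395.50).
Bill 2, £3,150: deductible already satisfied, so patient's share is 30% × £3,150 = £945. Cost to patient: £945. OOP to date £2,340.50.
Bill 3, £5,000: deductible already satisfied, so patient's share is 30% × £5,000 = £1,500. That would push OOP to £3,840.50, over the £3,450 cap, so patient pays £3,450 − £2,340.50 = £1,109.50.

£1,109.50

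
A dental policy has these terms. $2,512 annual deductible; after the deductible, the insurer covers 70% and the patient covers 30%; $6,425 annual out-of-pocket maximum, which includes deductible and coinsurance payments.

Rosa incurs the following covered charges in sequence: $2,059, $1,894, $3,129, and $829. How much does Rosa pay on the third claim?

$938.70

Bill 1, $2,059: entire amount goes to the deductible. Patient owes $2,059 (running OOP $2,059).
Bill 2, $1,894: $453 to deductible, leaving $1,441; 30% of $1,441 = $432.30. Cost to patient: $885.30. OOP to date $2,944.30.
Bill 3, $3,129: deductible met; 30% of $3,129 = $938.70. Patient owes $938.70 (running OOP $3,883).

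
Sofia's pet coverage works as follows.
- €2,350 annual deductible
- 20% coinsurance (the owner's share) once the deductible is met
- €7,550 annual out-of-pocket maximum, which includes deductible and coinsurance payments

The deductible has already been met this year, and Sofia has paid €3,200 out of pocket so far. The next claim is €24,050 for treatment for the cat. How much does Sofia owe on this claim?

With the deductible met, the entire €24,050 is subject to coinsurance.
20% of €24,050 = €4,810 falls to the owner.
That would bring total out-of-pocket to €8,010, past the €7,550 cap. The owner is capped at €7,550 − €3,200 = €4,350 on this claim.

€4,350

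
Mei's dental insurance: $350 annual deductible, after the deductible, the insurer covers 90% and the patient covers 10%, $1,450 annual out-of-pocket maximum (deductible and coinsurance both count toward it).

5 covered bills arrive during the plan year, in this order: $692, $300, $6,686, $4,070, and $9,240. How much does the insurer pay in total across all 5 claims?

Claim 1 — $692: deductible takes $350, $342 remains; coinsurance $342 × 10% = $34.20. Cost to patient: $384.20. OOP to date $384.20. Insurer: $692 − $384.20 = $307.80.
Claim 2 — $300: 10% coinsurance on $300 = $30. Patient owes $30 (running OOP $414.20). Plan pays $300 − $30 = $270.
Claim 3 — $6,686: 10% coinsurance on $6,686 = $668.60. Patient pays $668.60; OOP now $1,082.80. Plan pays $6,686 − $668.60 = $6,017.40.
Claim 4 — $4,070: deductible met; 10% of $4,070 = $407. OOP would hit $1,489.80 > $1,450, so the cap limits the patient to $1,450 − $1,082.80 = $367.20. Insurer: $4,070 − $367.20 = $3,702.80.
Claim 5 — $9,240: 10% coinsurance on $9,240 = $924. That would push OOP to $2,374, over the $1,450 cap, so patient pays $1,450 − $1,450 = $0. Insurer: $9,240 − $0 = $9,240.
Insurer total = bills − patient's total = $20,988 − $1,450 = $19,538.

$19,538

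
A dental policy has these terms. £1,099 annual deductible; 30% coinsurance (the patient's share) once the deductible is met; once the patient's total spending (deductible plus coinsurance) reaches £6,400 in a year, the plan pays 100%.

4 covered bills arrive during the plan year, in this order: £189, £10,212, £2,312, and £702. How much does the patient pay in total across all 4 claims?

£4,793.80

Claim 1 (£189): fully absorbed by the deductible. Patient owes £189 (running OOP £189).
Claim 2 (£10,212): £910 to deductible, leaving £9,302; patient's 30% is £2,790.60. Cost to patient: £3,700.60. OOP to date £3,889.60.
Claim 3 (£2,312): deductible already satisfied, so patient's share is 30% × £2,312 = £693.60. Cost to patient: £693.60. OOP to date £4,583.20.
Claim 4 (£702): deductible already satisfied, so patient's share is 30% × £702 = £210.60. Cost to patient: £210.60. OOP to date £4,793.80.
Total paid by the patient: £189 + £3,700.60 + £693.60 + £210.60 = £4,793.80.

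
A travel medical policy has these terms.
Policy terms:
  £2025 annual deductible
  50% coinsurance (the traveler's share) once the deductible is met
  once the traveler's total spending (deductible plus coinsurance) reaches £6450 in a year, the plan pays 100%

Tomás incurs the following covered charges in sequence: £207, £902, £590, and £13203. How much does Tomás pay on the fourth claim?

Claim 1 — £207: entire amount goes to the deductible. Cost to traveler: £207. OOP to date £207.
Claim 2 — £902: all of it applies to the deductible. Traveler pays £902; OOP now £1109.
Claim 3 — £590: all of it applies to the deductible. Cost to traveler: £590. OOP to date £1699.
Claim 4 — £13203: £326 finishes the deductible; £12877 goes to coinsurance; traveler's 50% is £6438.50. Together that's £326 + £6438.50 = £6764.50. OOP would hit £8463.50 > £6450, so the cap limits the traveler to £6450 − £1699 = £4751.

£4751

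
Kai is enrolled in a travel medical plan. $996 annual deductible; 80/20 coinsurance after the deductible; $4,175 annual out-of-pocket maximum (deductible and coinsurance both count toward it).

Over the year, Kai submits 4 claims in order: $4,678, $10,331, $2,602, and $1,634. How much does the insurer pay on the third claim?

Bill 1, $4,678: $996 finishes the deductible; $3,682 goes to coinsurance; traveler's 20% is $736.40. Cost to traveler: $1,732.40. OOP to date $1,732.40. Insurer: $4,678 − $1,732.40 = $2,945.60.
Bill 2, $10,331: deductible already satisfied, so traveler's share is 20% × $10,331 = $2,066.20. Traveler pays $2,066.20; OOP now $3,798.60. Plan pays $10,331 − $2,066.20 = $8,264.80.
Bill 3, $2,602: deductible met; 20% of $2,602 = $520.40. That would push OOP to $4,319, over the $4,175 cap, so traveler pays $4,175 − $3,798.60 = $376.40. Plan pays $2,602 − $376.40 = $2,225.60.

$2,225.60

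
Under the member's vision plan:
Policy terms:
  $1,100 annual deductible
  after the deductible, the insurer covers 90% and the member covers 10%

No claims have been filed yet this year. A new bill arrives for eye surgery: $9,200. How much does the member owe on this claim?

Nothing has been paid toward the $1,100 deductible, so the first $1,100 of this charge is applied there.
That leaves $9,200 − $1,100 = $8,100 for coinsurance.
Member's 10% share of $8,100 is $810.
So the member owes $1,100 + $810 = $1,910.

$1,910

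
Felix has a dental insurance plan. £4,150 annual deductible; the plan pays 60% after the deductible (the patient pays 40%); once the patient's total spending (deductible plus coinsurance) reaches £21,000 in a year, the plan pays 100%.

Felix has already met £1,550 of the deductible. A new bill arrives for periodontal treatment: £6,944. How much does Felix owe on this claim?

Remaining deductible: £4,150 − £1,550 = £2,600.
The remaining £4,344 (= £6,944 − £2,600) moves to coinsurance.
40% of £4,344 = £1,737.60 falls to the patient.
That puts the patient's cost at £2,600 + £1,737.60 = £4,337.60 before any cap.
Cumulative spending £1,550 + £4,337.60 = £5,887.60 stays under the £21,000 maximum.

£4,337.60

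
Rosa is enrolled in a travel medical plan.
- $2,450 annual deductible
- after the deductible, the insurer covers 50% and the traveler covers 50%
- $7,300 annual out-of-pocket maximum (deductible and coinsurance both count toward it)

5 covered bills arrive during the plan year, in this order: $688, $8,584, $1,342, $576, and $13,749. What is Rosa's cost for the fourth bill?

Claim 1 ($688): fully absorbed by the deductible. Cost to traveler: $688. OOP to date $688.
Claim 2 ($8,584): deductible takes $1,762, $6,822 remains; 50% of $6,822 = $3,411. Cost to traveler: $5,173. OOP to date $5,861.
Claim 3 ($1,342): 50% coinsurance on $1,342 = $671. Traveler pays $671; OOP now $6,532.
Claim 4 ($576): deductible met; 50% of $576 = $288. Traveler pays $288; OOP now $6,820.

$288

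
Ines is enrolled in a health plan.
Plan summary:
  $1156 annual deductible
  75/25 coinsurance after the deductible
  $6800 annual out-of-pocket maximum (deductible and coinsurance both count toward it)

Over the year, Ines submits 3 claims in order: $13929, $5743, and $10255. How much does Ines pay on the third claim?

Claim 1 ($13929): $1156 to deductible, leaving $12773; coinsurance $12773 × 25% = $3193.25. Cost to patient: $4349.25. OOP to date $4349.25.
Claim 2 ($5743): 25% coinsurance on $5743 = $1435.75. Cost to patient: $1435.75. OOP to date $5785.
Claim 3 ($10255): deductible met; 25% of $10255 = $2563.75. That would push OOP to $8348.75, over the $6800 cap, so patient pays $6800 − $5785 = $1015.

$1015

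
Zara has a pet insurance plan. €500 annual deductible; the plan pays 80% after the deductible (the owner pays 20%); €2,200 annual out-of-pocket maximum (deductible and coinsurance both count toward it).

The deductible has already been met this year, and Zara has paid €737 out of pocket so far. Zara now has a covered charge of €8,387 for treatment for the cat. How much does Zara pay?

The deductible is already satisfied, so the full bill goes to coinsurance.
Owner's 20% share of €8,387 is €1,677.40.
Adding €1,677.40 to the €737 already spent would give €2,414.40, which exceeds the €2,200 cap; the owner pays just €2,200 − €737 = €1,463.

€1,463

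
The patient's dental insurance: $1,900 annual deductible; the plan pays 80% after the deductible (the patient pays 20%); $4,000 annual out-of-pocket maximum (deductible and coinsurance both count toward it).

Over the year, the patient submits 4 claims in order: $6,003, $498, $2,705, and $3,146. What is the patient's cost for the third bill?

$541

Claim 1 ($6,003): $1,900 finishes the deductible; $4,103 goes to coinsurance; 20% of $4,103 = $820.60. Cost to patient: $2,720.60. OOP to date $2,720.60.
Claim 2 ($498): deductible met; 20% of $498 = $99.60. Cost to patient: $99.60. OOP to date $2,820.20.
Claim 3 ($2,705): 20% coinsurance on $2,705 = $541. Patient pays $541; OOP now $3,361.20.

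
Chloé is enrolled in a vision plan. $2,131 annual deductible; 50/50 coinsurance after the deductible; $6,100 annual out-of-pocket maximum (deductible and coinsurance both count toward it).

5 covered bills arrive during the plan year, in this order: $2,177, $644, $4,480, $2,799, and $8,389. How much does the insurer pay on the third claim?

#1 ($2,177): deductible takes $2,131, $46 remains; 50% of $46 = $23. Member pays $2,154; OOP now $2,154. Plan pays $2,177 − $2,154 = $23.
#2 ($644): 50% coinsurance on $644 = $322. Member owes $322 (running OOP $2,476). Plan pays $644 − $322 = $322.
#3 ($4,480): deductible met; 50% of $4,480 = $2,240. Member owes $2,240 (running OOP $4,716). Plan pays $4,480 − $2,240 = $2,240.

$2,240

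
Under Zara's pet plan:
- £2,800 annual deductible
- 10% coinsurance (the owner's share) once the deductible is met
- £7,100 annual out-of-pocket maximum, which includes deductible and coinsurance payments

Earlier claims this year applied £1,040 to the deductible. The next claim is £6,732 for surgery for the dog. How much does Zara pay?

£2,257.20

Deductible still to meet: £2,800 − £1,040 = £1,760.
The remaining £4,972 (= £6,732 − £1,760) moves to coinsurance.
Owner's 10% share of £4,972 is £497.20.
Owner responsibility before any cap: £1,760 + £497.20 = £2,257.20.
Cumulative spending £1,040 + £2,257.20 = £3,297.20 stays under the £7,100 maximum.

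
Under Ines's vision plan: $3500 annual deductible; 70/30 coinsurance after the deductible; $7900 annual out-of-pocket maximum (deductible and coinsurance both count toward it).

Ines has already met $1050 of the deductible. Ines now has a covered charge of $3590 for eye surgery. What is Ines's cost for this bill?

$2792

$1050 of the $3500 deductible is already met, leaving $2450.
The remaining $1140 (= $3590 − $2450) moves to coinsurance.
Coinsurance: $1140 × 30% = $342.
Member responsibility before any cap: $2450 + $342 = $2792.
Cumulative spending $1050 + $2792 = $3842 stays under the $7900 maximum.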